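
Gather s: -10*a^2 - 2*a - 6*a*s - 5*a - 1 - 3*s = -10*a^2 - 7*a + s*(-6*a - 3) - 1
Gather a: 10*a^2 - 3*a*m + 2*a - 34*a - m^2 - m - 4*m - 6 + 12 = 10*a^2 + a*(-3*m - 32) - m^2 - 5*m + 6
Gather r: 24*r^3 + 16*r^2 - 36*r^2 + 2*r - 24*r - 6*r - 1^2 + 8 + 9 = 24*r^3 - 20*r^2 - 28*r + 16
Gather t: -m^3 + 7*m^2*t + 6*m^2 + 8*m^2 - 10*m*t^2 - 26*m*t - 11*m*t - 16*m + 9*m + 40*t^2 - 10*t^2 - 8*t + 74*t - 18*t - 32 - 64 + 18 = -m^3 + 14*m^2 - 7*m + t^2*(30 - 10*m) + t*(7*m^2 - 37*m + 48) - 78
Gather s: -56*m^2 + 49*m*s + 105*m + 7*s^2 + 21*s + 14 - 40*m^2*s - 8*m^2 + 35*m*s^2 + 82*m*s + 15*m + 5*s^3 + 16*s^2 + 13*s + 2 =-64*m^2 + 120*m + 5*s^3 + s^2*(35*m + 23) + s*(-40*m^2 + 131*m + 34) + 16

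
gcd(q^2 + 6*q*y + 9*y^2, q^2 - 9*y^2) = q + 3*y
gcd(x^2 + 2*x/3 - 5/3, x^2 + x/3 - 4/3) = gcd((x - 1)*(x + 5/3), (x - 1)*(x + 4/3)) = x - 1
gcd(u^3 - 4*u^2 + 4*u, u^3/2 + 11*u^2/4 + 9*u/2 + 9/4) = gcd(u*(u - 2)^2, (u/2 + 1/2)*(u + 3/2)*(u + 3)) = 1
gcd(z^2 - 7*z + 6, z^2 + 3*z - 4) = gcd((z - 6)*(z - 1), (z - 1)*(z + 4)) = z - 1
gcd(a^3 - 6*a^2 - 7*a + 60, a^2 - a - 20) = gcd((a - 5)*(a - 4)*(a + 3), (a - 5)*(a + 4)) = a - 5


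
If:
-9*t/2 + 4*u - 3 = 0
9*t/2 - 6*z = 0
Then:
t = 4*z/3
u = 3*z/2 + 3/4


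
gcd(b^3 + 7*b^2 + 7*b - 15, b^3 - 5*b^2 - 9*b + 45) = b + 3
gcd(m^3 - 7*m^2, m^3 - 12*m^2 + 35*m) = m^2 - 7*m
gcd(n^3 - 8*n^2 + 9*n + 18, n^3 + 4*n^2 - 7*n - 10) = n + 1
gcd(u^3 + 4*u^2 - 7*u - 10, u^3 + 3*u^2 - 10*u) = u^2 + 3*u - 10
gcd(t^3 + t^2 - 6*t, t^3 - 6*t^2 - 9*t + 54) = t + 3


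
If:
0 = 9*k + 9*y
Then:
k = -y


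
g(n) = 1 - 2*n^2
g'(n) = -4*n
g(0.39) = 0.70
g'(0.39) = -1.56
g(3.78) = -27.58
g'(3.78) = -15.12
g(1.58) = -3.99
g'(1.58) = -6.32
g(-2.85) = -15.24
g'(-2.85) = 11.40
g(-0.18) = 0.94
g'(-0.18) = 0.72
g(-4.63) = -41.87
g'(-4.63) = 18.52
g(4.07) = -32.13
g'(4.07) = -16.28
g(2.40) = -10.52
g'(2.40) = -9.60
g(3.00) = -17.00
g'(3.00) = -12.00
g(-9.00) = -161.00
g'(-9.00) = 36.00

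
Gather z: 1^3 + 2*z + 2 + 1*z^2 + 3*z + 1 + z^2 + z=2*z^2 + 6*z + 4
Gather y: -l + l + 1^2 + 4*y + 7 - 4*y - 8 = 0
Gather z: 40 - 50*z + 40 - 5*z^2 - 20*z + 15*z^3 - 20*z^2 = 15*z^3 - 25*z^2 - 70*z + 80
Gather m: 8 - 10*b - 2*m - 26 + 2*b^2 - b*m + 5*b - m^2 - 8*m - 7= 2*b^2 - 5*b - m^2 + m*(-b - 10) - 25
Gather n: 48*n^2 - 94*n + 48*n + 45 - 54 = 48*n^2 - 46*n - 9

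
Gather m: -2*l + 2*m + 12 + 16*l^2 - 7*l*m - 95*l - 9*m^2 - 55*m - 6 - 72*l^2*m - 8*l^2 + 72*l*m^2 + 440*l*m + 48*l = 8*l^2 - 49*l + m^2*(72*l - 9) + m*(-72*l^2 + 433*l - 53) + 6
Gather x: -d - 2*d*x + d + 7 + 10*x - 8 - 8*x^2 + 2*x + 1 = -8*x^2 + x*(12 - 2*d)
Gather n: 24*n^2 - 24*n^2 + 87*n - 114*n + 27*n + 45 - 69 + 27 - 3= 0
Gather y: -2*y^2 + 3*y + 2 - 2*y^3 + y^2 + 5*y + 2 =-2*y^3 - y^2 + 8*y + 4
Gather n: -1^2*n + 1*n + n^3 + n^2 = n^3 + n^2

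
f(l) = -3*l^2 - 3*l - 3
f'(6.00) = -39.00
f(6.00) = -129.00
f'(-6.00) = 33.00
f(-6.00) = -93.00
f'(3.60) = -24.60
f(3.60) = -52.68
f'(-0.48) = -0.12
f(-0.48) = -2.25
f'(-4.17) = 22.02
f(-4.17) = -42.66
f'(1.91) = -14.46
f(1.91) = -19.67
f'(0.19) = -4.14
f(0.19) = -3.68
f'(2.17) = -16.02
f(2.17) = -23.64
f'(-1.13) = 3.78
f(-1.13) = -3.44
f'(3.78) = -25.68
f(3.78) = -57.21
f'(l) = -6*l - 3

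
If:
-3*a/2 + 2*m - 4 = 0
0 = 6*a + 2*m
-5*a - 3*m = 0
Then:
No Solution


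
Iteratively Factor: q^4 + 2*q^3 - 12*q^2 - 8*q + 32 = (q + 2)*(q^3 - 12*q + 16) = (q - 2)*(q + 2)*(q^2 + 2*q - 8) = (q - 2)*(q + 2)*(q + 4)*(q - 2)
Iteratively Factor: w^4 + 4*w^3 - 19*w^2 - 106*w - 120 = (w + 3)*(w^3 + w^2 - 22*w - 40) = (w - 5)*(w + 3)*(w^2 + 6*w + 8) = (w - 5)*(w + 3)*(w + 4)*(w + 2)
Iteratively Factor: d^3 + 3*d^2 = (d)*(d^2 + 3*d) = d*(d + 3)*(d)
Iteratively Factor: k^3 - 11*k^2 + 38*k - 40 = (k - 2)*(k^2 - 9*k + 20) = (k - 5)*(k - 2)*(k - 4)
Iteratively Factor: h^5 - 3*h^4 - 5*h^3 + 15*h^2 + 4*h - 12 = (h - 3)*(h^4 - 5*h^2 + 4) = (h - 3)*(h - 2)*(h^3 + 2*h^2 - h - 2) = (h - 3)*(h - 2)*(h - 1)*(h^2 + 3*h + 2) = (h - 3)*(h - 2)*(h - 1)*(h + 1)*(h + 2)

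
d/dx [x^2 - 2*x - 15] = 2*x - 2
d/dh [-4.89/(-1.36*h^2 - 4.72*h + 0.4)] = (-13.3008*h - 23.0808)/(1.36*h^2 + 4.72*h - 0.4)^2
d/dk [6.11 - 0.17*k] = -0.170000000000000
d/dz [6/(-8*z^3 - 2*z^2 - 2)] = 6*z*(6*z + 1)/(4*z^3 + z^2 + 1)^2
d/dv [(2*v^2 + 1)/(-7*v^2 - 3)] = 2*v/(7*v^2 + 3)^2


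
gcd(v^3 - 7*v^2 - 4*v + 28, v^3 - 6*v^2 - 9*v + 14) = v^2 - 5*v - 14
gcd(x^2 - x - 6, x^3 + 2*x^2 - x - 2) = x + 2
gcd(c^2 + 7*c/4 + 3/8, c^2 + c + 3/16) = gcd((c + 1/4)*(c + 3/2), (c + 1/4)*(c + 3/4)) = c + 1/4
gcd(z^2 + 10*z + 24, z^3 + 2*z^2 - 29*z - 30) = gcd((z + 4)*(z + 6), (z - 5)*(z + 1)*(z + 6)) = z + 6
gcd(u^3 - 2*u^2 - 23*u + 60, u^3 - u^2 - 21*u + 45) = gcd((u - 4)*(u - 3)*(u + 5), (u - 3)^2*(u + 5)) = u^2 + 2*u - 15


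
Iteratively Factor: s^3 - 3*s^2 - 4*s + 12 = (s + 2)*(s^2 - 5*s + 6) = (s - 2)*(s + 2)*(s - 3)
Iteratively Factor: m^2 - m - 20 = (m + 4)*(m - 5)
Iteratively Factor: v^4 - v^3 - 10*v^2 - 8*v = (v + 1)*(v^3 - 2*v^2 - 8*v) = (v - 4)*(v + 1)*(v^2 + 2*v) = v*(v - 4)*(v + 1)*(v + 2)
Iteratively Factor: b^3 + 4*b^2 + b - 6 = (b + 2)*(b^2 + 2*b - 3) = (b + 2)*(b + 3)*(b - 1)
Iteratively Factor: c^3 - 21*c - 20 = (c - 5)*(c^2 + 5*c + 4) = (c - 5)*(c + 1)*(c + 4)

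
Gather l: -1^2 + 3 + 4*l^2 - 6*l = 4*l^2 - 6*l + 2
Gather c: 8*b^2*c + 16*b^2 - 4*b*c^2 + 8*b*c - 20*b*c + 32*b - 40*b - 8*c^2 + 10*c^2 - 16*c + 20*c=16*b^2 - 8*b + c^2*(2 - 4*b) + c*(8*b^2 - 12*b + 4)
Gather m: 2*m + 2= 2*m + 2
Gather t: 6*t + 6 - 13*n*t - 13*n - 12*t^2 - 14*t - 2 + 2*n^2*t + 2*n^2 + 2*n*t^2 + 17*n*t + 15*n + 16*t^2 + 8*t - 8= 2*n^2 + 2*n + t^2*(2*n + 4) + t*(2*n^2 + 4*n) - 4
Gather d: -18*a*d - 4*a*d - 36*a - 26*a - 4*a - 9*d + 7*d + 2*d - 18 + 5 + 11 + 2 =-22*a*d - 66*a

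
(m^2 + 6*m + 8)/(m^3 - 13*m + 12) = (m + 2)/(m^2 - 4*m + 3)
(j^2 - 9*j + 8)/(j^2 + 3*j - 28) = (j^2 - 9*j + 8)/(j^2 + 3*j - 28)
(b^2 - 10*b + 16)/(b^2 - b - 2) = (b - 8)/(b + 1)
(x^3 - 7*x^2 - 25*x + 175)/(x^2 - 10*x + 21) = (x^2 - 25)/(x - 3)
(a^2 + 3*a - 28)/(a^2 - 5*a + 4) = (a + 7)/(a - 1)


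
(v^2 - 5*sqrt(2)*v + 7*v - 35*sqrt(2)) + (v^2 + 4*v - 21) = 2*v^2 - 5*sqrt(2)*v + 11*v - 35*sqrt(2) - 21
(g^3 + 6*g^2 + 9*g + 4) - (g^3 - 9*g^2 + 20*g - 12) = 15*g^2 - 11*g + 16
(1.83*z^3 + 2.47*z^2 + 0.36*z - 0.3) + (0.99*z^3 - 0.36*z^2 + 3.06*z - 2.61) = 2.82*z^3 + 2.11*z^2 + 3.42*z - 2.91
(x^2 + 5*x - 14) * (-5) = -5*x^2 - 25*x + 70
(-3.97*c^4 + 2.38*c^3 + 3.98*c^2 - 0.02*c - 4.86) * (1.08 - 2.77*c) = 10.9969*c^5 - 10.8802*c^4 - 8.4542*c^3 + 4.3538*c^2 + 13.4406*c - 5.2488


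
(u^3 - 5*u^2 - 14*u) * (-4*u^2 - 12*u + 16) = -4*u^5 + 8*u^4 + 132*u^3 + 88*u^2 - 224*u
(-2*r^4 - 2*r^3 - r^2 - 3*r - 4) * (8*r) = -16*r^5 - 16*r^4 - 8*r^3 - 24*r^2 - 32*r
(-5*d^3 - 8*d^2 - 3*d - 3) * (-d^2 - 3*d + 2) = 5*d^5 + 23*d^4 + 17*d^3 - 4*d^2 + 3*d - 6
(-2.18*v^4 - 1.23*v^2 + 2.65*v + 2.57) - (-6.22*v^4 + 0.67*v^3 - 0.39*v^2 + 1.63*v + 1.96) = 4.04*v^4 - 0.67*v^3 - 0.84*v^2 + 1.02*v + 0.61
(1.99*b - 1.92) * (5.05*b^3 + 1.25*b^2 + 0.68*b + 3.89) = 10.0495*b^4 - 7.2085*b^3 - 1.0468*b^2 + 6.4355*b - 7.4688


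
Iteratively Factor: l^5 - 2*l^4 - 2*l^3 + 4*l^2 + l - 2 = (l - 2)*(l^4 - 2*l^2 + 1) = (l - 2)*(l + 1)*(l^3 - l^2 - l + 1) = (l - 2)*(l + 1)^2*(l^2 - 2*l + 1) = (l - 2)*(l - 1)*(l + 1)^2*(l - 1)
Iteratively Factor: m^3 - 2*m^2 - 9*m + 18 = (m + 3)*(m^2 - 5*m + 6) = (m - 3)*(m + 3)*(m - 2)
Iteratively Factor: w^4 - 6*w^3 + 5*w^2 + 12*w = (w - 3)*(w^3 - 3*w^2 - 4*w) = (w - 3)*(w + 1)*(w^2 - 4*w) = w*(w - 3)*(w + 1)*(w - 4)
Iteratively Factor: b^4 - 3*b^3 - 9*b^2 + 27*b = (b - 3)*(b^3 - 9*b) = (b - 3)^2*(b^2 + 3*b) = (b - 3)^2*(b + 3)*(b)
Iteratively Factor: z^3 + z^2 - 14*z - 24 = (z - 4)*(z^2 + 5*z + 6) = (z - 4)*(z + 2)*(z + 3)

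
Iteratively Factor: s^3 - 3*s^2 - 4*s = (s)*(s^2 - 3*s - 4) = s*(s + 1)*(s - 4)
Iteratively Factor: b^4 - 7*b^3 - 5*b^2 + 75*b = (b - 5)*(b^3 - 2*b^2 - 15*b) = (b - 5)*(b + 3)*(b^2 - 5*b) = (b - 5)^2*(b + 3)*(b)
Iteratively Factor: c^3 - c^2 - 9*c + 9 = (c + 3)*(c^2 - 4*c + 3) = (c - 3)*(c + 3)*(c - 1)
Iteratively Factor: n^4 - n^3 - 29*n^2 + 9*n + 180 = (n - 3)*(n^3 + 2*n^2 - 23*n - 60) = (n - 5)*(n - 3)*(n^2 + 7*n + 12) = (n - 5)*(n - 3)*(n + 4)*(n + 3)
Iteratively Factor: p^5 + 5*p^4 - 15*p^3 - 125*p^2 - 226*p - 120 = (p + 4)*(p^4 + p^3 - 19*p^2 - 49*p - 30) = (p - 5)*(p + 4)*(p^3 + 6*p^2 + 11*p + 6) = (p - 5)*(p + 3)*(p + 4)*(p^2 + 3*p + 2) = (p - 5)*(p + 2)*(p + 3)*(p + 4)*(p + 1)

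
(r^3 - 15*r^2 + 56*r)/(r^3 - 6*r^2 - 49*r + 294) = r*(r - 8)/(r^2 + r - 42)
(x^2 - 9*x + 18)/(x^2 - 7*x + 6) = (x - 3)/(x - 1)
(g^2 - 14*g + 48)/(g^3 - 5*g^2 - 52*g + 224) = (g - 6)/(g^2 + 3*g - 28)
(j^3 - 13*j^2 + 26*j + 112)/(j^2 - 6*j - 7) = (j^2 - 6*j - 16)/(j + 1)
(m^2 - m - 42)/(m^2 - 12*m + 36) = (m^2 - m - 42)/(m^2 - 12*m + 36)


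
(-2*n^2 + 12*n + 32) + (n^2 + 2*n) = -n^2 + 14*n + 32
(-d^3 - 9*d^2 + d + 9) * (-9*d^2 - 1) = 9*d^5 + 81*d^4 - 8*d^3 - 72*d^2 - d - 9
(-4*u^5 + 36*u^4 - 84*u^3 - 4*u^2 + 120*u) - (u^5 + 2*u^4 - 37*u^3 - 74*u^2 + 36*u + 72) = -5*u^5 + 34*u^4 - 47*u^3 + 70*u^2 + 84*u - 72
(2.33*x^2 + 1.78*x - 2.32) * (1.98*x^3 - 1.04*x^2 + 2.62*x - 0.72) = 4.6134*x^5 + 1.1012*x^4 - 0.340199999999999*x^3 + 5.3988*x^2 - 7.36*x + 1.6704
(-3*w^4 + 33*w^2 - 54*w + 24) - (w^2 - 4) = -3*w^4 + 32*w^2 - 54*w + 28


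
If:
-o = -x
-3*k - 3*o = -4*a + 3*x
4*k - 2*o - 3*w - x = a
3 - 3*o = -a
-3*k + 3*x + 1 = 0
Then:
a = 10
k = 14/3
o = 13/3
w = -13/9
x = 13/3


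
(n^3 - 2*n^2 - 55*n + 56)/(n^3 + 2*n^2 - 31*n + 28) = (n - 8)/(n - 4)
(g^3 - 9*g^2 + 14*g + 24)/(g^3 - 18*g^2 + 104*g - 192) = (g + 1)/(g - 8)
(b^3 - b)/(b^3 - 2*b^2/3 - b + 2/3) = 3*b/(3*b - 2)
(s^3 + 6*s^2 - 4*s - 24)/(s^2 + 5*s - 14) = (s^2 + 8*s + 12)/(s + 7)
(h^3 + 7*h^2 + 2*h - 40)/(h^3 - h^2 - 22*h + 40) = (h + 4)/(h - 4)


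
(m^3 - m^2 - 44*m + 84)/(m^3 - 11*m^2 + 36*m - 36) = (m + 7)/(m - 3)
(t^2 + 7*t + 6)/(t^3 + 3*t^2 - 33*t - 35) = (t + 6)/(t^2 + 2*t - 35)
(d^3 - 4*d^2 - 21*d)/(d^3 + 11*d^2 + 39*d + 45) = d*(d - 7)/(d^2 + 8*d + 15)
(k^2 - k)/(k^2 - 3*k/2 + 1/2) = 2*k/(2*k - 1)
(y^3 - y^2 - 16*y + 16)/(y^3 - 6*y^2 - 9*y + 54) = (y^3 - y^2 - 16*y + 16)/(y^3 - 6*y^2 - 9*y + 54)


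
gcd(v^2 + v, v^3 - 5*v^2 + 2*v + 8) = v + 1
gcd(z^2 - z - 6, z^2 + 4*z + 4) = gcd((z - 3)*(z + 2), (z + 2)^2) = z + 2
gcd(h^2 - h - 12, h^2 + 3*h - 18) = 1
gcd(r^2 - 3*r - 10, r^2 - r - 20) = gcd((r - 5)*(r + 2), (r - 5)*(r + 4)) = r - 5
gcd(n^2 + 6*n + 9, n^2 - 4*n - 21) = n + 3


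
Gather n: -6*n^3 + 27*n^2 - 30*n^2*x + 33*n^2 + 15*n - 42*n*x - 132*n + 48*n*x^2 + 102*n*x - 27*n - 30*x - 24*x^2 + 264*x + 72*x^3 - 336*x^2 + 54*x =-6*n^3 + n^2*(60 - 30*x) + n*(48*x^2 + 60*x - 144) + 72*x^3 - 360*x^2 + 288*x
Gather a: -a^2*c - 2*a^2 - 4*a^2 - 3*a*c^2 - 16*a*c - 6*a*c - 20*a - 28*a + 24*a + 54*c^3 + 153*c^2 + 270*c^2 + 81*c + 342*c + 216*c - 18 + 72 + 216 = a^2*(-c - 6) + a*(-3*c^2 - 22*c - 24) + 54*c^3 + 423*c^2 + 639*c + 270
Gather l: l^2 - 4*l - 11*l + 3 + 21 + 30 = l^2 - 15*l + 54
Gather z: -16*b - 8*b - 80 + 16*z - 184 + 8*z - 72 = -24*b + 24*z - 336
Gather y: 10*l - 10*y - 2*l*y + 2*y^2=10*l + 2*y^2 + y*(-2*l - 10)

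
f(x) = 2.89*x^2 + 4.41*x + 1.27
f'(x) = 5.78*x + 4.41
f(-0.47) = -0.16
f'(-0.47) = 1.69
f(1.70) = 17.12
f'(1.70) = 14.24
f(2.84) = 37.10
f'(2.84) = 20.83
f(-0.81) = -0.41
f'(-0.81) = -0.27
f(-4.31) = 35.95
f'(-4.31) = -20.50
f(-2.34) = 6.78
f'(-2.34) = -9.12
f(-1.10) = -0.08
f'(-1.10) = -1.95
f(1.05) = 9.09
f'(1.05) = 10.48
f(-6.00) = 78.85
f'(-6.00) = -30.27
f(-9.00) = 195.67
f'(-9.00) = -47.61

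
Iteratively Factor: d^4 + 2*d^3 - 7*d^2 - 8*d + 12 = (d - 2)*(d^3 + 4*d^2 + d - 6) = (d - 2)*(d + 2)*(d^2 + 2*d - 3) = (d - 2)*(d + 2)*(d + 3)*(d - 1)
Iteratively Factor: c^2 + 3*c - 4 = (c - 1)*(c + 4)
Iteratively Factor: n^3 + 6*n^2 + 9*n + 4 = (n + 4)*(n^2 + 2*n + 1) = (n + 1)*(n + 4)*(n + 1)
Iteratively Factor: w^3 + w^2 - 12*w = (w - 3)*(w^2 + 4*w) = (w - 3)*(w + 4)*(w)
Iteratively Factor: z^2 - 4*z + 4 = (z - 2)*(z - 2)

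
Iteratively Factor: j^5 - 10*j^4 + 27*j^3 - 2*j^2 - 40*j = (j + 1)*(j^4 - 11*j^3 + 38*j^2 - 40*j) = (j - 2)*(j + 1)*(j^3 - 9*j^2 + 20*j) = j*(j - 2)*(j + 1)*(j^2 - 9*j + 20) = j*(j - 4)*(j - 2)*(j + 1)*(j - 5)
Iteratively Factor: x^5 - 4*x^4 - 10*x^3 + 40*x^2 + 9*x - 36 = (x + 3)*(x^4 - 7*x^3 + 11*x^2 + 7*x - 12) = (x + 1)*(x + 3)*(x^3 - 8*x^2 + 19*x - 12) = (x - 3)*(x + 1)*(x + 3)*(x^2 - 5*x + 4) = (x - 4)*(x - 3)*(x + 1)*(x + 3)*(x - 1)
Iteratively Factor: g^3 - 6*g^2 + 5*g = (g - 1)*(g^2 - 5*g) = (g - 5)*(g - 1)*(g)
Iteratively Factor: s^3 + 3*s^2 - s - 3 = (s + 1)*(s^2 + 2*s - 3) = (s + 1)*(s + 3)*(s - 1)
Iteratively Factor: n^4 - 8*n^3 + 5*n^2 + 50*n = (n - 5)*(n^3 - 3*n^2 - 10*n) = (n - 5)^2*(n^2 + 2*n) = n*(n - 5)^2*(n + 2)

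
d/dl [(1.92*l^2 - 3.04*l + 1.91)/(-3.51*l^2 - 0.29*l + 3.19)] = (-11.2272*l^2 + 25.6578*l - 9.1437)/(12.3201*l^4 + 2.0358*l^3 - 22.3097*l^2 - 1.8502*l + 10.1761)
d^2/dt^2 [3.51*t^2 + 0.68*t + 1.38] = 7.02000000000000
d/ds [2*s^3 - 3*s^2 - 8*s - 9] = 6*s^2 - 6*s - 8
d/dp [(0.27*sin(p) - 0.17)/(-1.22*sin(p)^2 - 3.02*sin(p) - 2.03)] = (0.3294*sin(p)^2 - 0.4148*sin(p) - 1.0615)*cos(p)/(1.4884*sin(p)^4 + 7.3688*sin(p)^3 + 14.0736*sin(p)^2 + 12.2612*sin(p) + 4.1209)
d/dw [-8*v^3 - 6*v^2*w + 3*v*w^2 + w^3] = -6*v^2 + 6*v*w + 3*w^2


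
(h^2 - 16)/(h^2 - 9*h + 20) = (h + 4)/(h - 5)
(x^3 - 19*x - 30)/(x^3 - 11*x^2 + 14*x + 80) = (x + 3)/(x - 8)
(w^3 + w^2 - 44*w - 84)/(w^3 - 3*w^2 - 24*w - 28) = (w + 6)/(w + 2)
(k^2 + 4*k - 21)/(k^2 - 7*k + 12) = (k + 7)/(k - 4)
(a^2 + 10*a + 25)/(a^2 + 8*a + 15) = (a + 5)/(a + 3)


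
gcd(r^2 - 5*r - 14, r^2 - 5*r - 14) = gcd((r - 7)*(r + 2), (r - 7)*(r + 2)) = r^2 - 5*r - 14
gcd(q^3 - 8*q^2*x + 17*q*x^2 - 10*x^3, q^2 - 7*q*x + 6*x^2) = -q + x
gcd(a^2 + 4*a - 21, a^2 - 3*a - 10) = 1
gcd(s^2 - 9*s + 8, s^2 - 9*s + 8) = s^2 - 9*s + 8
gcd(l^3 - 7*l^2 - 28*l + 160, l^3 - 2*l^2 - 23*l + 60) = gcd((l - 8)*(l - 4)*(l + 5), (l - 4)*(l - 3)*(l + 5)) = l^2 + l - 20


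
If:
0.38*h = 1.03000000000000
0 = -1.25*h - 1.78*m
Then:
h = 2.71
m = -1.90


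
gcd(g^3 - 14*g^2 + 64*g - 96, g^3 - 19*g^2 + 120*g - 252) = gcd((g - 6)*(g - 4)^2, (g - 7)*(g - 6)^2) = g - 6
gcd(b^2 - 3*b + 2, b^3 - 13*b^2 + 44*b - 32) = b - 1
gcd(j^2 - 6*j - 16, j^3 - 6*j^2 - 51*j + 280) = j - 8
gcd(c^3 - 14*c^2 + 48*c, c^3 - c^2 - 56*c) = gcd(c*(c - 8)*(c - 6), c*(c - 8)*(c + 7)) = c^2 - 8*c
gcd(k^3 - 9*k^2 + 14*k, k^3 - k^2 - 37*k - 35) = k - 7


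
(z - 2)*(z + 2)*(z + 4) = z^3 + 4*z^2 - 4*z - 16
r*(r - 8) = r^2 - 8*r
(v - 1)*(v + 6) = v^2 + 5*v - 6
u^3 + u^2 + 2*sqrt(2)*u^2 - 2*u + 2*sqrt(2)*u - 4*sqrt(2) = (u - 1)*(u + 2)*(u + 2*sqrt(2))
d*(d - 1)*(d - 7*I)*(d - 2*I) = d^4 - d^3 - 9*I*d^3 - 14*d^2 + 9*I*d^2 + 14*d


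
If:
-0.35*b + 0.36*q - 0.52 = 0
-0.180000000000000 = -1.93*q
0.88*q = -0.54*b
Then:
No Solution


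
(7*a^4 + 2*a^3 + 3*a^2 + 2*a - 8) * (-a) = -7*a^5 - 2*a^4 - 3*a^3 - 2*a^2 + 8*a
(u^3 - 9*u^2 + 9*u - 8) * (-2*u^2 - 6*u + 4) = -2*u^5 + 12*u^4 + 40*u^3 - 74*u^2 + 84*u - 32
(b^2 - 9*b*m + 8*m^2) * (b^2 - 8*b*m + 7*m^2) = b^4 - 17*b^3*m + 87*b^2*m^2 - 127*b*m^3 + 56*m^4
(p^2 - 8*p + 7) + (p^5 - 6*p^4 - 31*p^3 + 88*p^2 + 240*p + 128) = p^5 - 6*p^4 - 31*p^3 + 89*p^2 + 232*p + 135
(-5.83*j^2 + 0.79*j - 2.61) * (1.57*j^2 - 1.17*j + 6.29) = -9.1531*j^4 + 8.0614*j^3 - 41.6927*j^2 + 8.0228*j - 16.4169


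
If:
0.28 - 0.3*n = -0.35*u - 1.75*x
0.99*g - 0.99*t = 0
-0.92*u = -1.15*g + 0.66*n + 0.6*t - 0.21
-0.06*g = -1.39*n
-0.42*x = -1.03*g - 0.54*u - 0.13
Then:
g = -0.25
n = -0.01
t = -0.25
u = 0.09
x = -0.18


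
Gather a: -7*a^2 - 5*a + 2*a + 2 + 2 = -7*a^2 - 3*a + 4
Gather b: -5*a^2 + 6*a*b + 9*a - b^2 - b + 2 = -5*a^2 + 9*a - b^2 + b*(6*a - 1) + 2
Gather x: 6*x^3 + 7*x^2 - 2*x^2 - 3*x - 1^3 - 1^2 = 6*x^3 + 5*x^2 - 3*x - 2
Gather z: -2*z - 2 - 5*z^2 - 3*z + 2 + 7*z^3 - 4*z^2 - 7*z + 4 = 7*z^3 - 9*z^2 - 12*z + 4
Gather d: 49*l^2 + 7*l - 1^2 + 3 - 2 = 49*l^2 + 7*l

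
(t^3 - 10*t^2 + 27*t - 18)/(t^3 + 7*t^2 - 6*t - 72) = (t^2 - 7*t + 6)/(t^2 + 10*t + 24)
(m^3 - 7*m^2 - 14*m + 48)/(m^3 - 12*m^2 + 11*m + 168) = (m - 2)/(m - 7)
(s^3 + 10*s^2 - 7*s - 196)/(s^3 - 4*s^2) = 1 + 14/s + 49/s^2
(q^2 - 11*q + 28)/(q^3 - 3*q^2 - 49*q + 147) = (q - 4)/(q^2 + 4*q - 21)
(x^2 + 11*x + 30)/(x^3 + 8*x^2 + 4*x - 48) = (x + 5)/(x^2 + 2*x - 8)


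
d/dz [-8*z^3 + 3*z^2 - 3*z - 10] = -24*z^2 + 6*z - 3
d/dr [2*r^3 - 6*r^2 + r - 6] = 6*r^2 - 12*r + 1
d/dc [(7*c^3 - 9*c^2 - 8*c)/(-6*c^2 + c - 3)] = 2*(-21*c^4 + 7*c^3 - 60*c^2 + 27*c + 12)/(36*c^4 - 12*c^3 + 37*c^2 - 6*c + 9)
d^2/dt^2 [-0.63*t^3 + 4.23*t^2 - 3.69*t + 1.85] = 8.46 - 3.78*t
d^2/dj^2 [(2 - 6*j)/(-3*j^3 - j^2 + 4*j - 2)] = 4*((3*j - 1)*(9*j^2 + 2*j - 4)^2 + (-27*j^2 - 6*j - (3*j - 1)*(9*j + 1) + 12)*(3*j^3 + j^2 - 4*j + 2))/(3*j^3 + j^2 - 4*j + 2)^3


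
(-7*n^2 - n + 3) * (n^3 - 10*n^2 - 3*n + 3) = -7*n^5 + 69*n^4 + 34*n^3 - 48*n^2 - 12*n + 9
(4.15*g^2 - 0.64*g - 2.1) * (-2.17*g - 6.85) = -9.0055*g^3 - 27.0387*g^2 + 8.941*g + 14.385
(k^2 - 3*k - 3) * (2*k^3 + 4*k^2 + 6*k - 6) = 2*k^5 - 2*k^4 - 12*k^3 - 36*k^2 + 18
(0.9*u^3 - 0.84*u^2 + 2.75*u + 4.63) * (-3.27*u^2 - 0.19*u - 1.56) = -2.943*u^5 + 2.5758*u^4 - 10.2369*u^3 - 14.3522*u^2 - 5.1697*u - 7.2228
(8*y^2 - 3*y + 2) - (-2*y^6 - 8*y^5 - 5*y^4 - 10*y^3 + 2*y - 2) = 2*y^6 + 8*y^5 + 5*y^4 + 10*y^3 + 8*y^2 - 5*y + 4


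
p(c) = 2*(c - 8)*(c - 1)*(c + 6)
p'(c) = 2*(c - 8)*(c - 1) + 2*(c - 8)*(c + 6) + 2*(c - 1)*(c + 6) = 6*c^2 - 12*c - 92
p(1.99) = -95.08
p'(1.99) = -92.12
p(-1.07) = 185.12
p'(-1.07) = -72.29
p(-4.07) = 236.21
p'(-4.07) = 56.23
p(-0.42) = 133.43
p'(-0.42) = -85.90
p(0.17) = 80.20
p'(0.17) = -93.87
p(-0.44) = 135.15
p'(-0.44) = -85.56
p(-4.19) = 229.02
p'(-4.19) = 63.62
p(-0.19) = 113.25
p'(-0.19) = -89.50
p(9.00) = 240.00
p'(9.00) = 286.00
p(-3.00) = 264.00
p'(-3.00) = -2.00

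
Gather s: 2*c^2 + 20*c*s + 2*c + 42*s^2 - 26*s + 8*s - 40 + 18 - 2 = 2*c^2 + 2*c + 42*s^2 + s*(20*c - 18) - 24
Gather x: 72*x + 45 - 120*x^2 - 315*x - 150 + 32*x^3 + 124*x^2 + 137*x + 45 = 32*x^3 + 4*x^2 - 106*x - 60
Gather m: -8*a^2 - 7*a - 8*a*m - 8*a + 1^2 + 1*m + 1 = -8*a^2 - 15*a + m*(1 - 8*a) + 2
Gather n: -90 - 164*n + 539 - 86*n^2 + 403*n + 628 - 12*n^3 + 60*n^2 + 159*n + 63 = -12*n^3 - 26*n^2 + 398*n + 1140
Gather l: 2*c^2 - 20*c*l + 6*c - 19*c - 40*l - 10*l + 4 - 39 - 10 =2*c^2 - 13*c + l*(-20*c - 50) - 45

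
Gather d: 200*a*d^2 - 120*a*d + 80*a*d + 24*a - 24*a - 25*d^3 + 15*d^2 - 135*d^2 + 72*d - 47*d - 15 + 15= -25*d^3 + d^2*(200*a - 120) + d*(25 - 40*a)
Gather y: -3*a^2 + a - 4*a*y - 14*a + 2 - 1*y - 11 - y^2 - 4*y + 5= -3*a^2 - 13*a - y^2 + y*(-4*a - 5) - 4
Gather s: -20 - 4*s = -4*s - 20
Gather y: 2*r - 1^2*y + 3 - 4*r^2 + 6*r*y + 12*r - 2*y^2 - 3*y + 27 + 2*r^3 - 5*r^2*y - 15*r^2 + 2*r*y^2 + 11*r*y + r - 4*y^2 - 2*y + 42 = 2*r^3 - 19*r^2 + 15*r + y^2*(2*r - 6) + y*(-5*r^2 + 17*r - 6) + 72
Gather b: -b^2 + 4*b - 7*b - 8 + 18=-b^2 - 3*b + 10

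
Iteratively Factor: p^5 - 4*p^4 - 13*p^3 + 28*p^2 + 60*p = (p)*(p^4 - 4*p^3 - 13*p^2 + 28*p + 60) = p*(p - 3)*(p^3 - p^2 - 16*p - 20) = p*(p - 3)*(p + 2)*(p^2 - 3*p - 10) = p*(p - 3)*(p + 2)^2*(p - 5)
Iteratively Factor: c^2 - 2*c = (c - 2)*(c)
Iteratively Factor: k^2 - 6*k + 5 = (k - 1)*(k - 5)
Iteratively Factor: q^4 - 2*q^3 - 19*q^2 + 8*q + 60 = (q + 2)*(q^3 - 4*q^2 - 11*q + 30) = (q - 5)*(q + 2)*(q^2 + q - 6) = (q - 5)*(q + 2)*(q + 3)*(q - 2)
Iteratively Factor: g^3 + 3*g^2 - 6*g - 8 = (g - 2)*(g^2 + 5*g + 4) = (g - 2)*(g + 4)*(g + 1)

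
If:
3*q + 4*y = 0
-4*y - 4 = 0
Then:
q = 4/3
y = -1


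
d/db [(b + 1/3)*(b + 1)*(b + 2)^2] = 4*b^3 + 16*b^2 + 58*b/3 + 20/3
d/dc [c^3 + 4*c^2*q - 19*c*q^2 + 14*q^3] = 3*c^2 + 8*c*q - 19*q^2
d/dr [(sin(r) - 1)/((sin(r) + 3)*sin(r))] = (-cos(r) + 2/tan(r) + 3*cos(r)/sin(r)^2)/(sin(r) + 3)^2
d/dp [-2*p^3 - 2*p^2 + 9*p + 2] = -6*p^2 - 4*p + 9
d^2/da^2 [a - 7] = 0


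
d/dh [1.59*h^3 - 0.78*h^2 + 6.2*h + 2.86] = 4.77*h^2 - 1.56*h + 6.2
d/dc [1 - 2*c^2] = -4*c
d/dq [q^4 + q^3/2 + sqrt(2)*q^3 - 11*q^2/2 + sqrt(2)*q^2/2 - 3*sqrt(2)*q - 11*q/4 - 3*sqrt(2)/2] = 4*q^3 + 3*q^2/2 + 3*sqrt(2)*q^2 - 11*q + sqrt(2)*q - 3*sqrt(2) - 11/4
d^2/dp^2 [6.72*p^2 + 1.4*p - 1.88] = 13.4400000000000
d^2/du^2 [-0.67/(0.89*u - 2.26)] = -1.061414/(0.89*u - 2.26)^3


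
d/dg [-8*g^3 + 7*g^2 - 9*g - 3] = -24*g^2 + 14*g - 9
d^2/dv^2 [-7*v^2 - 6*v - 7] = -14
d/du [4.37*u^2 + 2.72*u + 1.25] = 8.74*u + 2.72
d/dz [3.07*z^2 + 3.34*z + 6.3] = 6.14*z + 3.34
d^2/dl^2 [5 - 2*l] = 0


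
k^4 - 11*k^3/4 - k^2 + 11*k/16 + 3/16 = (k - 3)*(k - 1/2)*(k + 1/4)*(k + 1/2)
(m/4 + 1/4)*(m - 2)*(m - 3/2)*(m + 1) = m^4/4 - 3*m^3/8 - 3*m^2/4 + 5*m/8 + 3/4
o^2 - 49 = (o - 7)*(o + 7)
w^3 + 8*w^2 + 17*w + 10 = (w + 1)*(w + 2)*(w + 5)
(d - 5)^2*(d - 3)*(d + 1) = d^4 - 12*d^3 + 42*d^2 - 20*d - 75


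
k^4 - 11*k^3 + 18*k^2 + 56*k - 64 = (k - 8)*(k - 4)*(k - 1)*(k + 2)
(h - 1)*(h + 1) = h^2 - 1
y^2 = y^2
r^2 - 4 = (r - 2)*(r + 2)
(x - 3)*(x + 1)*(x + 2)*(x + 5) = x^4 + 5*x^3 - 7*x^2 - 41*x - 30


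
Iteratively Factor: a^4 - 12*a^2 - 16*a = (a)*(a^3 - 12*a - 16) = a*(a + 2)*(a^2 - 2*a - 8) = a*(a + 2)^2*(a - 4)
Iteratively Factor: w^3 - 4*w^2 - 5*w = (w - 5)*(w^2 + w) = w*(w - 5)*(w + 1)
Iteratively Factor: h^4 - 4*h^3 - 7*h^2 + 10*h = (h - 1)*(h^3 - 3*h^2 - 10*h) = h*(h - 1)*(h^2 - 3*h - 10) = h*(h - 1)*(h + 2)*(h - 5)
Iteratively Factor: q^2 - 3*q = (q - 3)*(q)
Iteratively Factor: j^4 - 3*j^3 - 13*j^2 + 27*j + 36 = (j + 3)*(j^3 - 6*j^2 + 5*j + 12) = (j + 1)*(j + 3)*(j^2 - 7*j + 12) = (j - 4)*(j + 1)*(j + 3)*(j - 3)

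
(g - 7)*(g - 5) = g^2 - 12*g + 35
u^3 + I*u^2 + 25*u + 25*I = (u - 5*I)*(u + I)*(u + 5*I)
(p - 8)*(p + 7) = p^2 - p - 56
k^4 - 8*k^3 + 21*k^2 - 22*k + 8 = (k - 4)*(k - 2)*(k - 1)^2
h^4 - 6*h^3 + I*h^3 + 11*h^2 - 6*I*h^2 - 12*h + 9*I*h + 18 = (h - 3)^2*(h - I)*(h + 2*I)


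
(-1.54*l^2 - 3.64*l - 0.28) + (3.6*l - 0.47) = -1.54*l^2 - 0.04*l - 0.75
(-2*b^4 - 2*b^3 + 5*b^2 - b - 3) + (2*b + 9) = -2*b^4 - 2*b^3 + 5*b^2 + b + 6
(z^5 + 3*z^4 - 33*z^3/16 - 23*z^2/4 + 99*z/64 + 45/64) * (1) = z^5 + 3*z^4 - 33*z^3/16 - 23*z^2/4 + 99*z/64 + 45/64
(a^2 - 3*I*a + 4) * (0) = 0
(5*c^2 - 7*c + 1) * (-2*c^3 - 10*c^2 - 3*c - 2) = -10*c^5 - 36*c^4 + 53*c^3 + c^2 + 11*c - 2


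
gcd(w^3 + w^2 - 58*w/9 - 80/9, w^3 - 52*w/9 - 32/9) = w^2 - 2*w/3 - 16/3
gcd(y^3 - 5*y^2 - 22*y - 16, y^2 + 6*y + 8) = y + 2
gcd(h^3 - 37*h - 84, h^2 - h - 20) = h + 4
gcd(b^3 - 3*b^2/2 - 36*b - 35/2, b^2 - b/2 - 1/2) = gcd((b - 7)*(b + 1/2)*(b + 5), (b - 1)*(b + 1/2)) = b + 1/2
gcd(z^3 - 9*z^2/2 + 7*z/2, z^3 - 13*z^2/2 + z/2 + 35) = z - 7/2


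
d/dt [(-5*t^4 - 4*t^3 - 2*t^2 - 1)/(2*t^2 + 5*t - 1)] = (-20*t^5 - 83*t^4 - 20*t^3 + 2*t^2 + 8*t + 5)/(4*t^4 + 20*t^3 + 21*t^2 - 10*t + 1)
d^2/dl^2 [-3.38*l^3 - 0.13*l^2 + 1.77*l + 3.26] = -20.28*l - 0.26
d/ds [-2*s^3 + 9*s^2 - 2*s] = -6*s^2 + 18*s - 2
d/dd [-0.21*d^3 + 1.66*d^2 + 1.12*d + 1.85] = -0.63*d^2 + 3.32*d + 1.12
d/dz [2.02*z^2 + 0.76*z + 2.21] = 4.04*z + 0.76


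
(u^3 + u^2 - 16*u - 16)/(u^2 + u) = u - 16/u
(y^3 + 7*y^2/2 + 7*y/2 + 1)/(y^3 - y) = (y^2 + 5*y/2 + 1)/(y*(y - 1))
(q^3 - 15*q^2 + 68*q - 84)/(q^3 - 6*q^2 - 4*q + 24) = (q - 7)/(q + 2)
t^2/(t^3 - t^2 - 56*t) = t/(t^2 - t - 56)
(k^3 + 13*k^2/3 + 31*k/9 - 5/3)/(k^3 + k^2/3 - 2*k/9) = (3*k^2 + 14*k + 15)/(k*(3*k + 2))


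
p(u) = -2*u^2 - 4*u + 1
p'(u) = -4*u - 4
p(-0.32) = 2.08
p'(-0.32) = -2.72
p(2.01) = -15.12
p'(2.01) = -12.04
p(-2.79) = -3.41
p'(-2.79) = 7.16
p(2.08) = -15.97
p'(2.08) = -12.32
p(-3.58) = -10.31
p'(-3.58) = 10.32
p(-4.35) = -19.44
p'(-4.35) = 13.40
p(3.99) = -46.80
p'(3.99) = -19.96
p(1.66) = -11.15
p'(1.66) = -10.64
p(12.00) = -335.00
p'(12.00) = -52.00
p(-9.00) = -125.00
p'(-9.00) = 32.00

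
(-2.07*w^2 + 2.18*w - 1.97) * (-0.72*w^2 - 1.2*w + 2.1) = 1.4904*w^4 + 0.914399999999999*w^3 - 5.5446*w^2 + 6.942*w - 4.137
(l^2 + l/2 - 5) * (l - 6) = l^3 - 11*l^2/2 - 8*l + 30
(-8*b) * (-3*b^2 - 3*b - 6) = 24*b^3 + 24*b^2 + 48*b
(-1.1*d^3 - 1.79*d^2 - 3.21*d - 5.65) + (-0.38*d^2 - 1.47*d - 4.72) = -1.1*d^3 - 2.17*d^2 - 4.68*d - 10.37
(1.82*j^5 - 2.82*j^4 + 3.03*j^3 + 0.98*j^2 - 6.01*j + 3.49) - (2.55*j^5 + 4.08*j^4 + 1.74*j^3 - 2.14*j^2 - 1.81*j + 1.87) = -0.73*j^5 - 6.9*j^4 + 1.29*j^3 + 3.12*j^2 - 4.2*j + 1.62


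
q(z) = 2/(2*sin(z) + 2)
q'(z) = -4*cos(z)/(2*sin(z) + 2)^2 = -cos(z)/(sin(z) + 1)^2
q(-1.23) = 17.39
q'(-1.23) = -101.05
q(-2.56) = 2.22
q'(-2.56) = 4.11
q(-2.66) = 1.86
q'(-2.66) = 3.08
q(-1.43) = 101.06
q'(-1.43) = -1433.13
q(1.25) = 0.51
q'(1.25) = -0.08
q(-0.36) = 1.54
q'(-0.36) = -2.23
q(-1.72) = 90.01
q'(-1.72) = 1204.26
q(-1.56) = 17158.61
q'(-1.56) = -3178571.07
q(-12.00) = 0.65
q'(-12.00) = -0.36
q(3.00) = 0.88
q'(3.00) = 0.76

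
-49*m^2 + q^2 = (-7*m + q)*(7*m + q)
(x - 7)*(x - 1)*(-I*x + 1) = -I*x^3 + x^2 + 8*I*x^2 - 8*x - 7*I*x + 7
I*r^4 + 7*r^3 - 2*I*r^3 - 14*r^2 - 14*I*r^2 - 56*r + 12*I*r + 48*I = (r - 4)*(r + 2)*(r - 6*I)*(I*r + 1)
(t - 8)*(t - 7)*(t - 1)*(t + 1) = t^4 - 15*t^3 + 55*t^2 + 15*t - 56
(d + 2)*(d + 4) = d^2 + 6*d + 8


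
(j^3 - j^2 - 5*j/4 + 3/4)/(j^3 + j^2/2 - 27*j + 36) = (2*j^2 + j - 1)/(2*(j^2 + 2*j - 24))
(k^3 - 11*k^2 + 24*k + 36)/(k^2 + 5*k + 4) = (k^2 - 12*k + 36)/(k + 4)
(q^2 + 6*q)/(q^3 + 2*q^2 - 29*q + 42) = q*(q + 6)/(q^3 + 2*q^2 - 29*q + 42)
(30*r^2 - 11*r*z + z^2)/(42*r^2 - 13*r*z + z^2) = (-5*r + z)/(-7*r + z)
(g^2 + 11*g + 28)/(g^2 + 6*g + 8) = (g + 7)/(g + 2)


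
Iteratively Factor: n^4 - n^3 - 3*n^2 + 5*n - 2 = (n - 1)*(n^3 - 3*n + 2) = (n - 1)^2*(n^2 + n - 2) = (n - 1)^3*(n + 2)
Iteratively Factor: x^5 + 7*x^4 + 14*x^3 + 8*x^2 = (x + 2)*(x^4 + 5*x^3 + 4*x^2) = (x + 2)*(x + 4)*(x^3 + x^2) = x*(x + 2)*(x + 4)*(x^2 + x) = x*(x + 1)*(x + 2)*(x + 4)*(x)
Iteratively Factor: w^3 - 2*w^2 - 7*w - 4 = (w + 1)*(w^2 - 3*w - 4) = (w - 4)*(w + 1)*(w + 1)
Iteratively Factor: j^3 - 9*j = (j + 3)*(j^2 - 3*j) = (j - 3)*(j + 3)*(j)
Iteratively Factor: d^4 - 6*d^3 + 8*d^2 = (d - 2)*(d^3 - 4*d^2) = d*(d - 2)*(d^2 - 4*d) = d*(d - 4)*(d - 2)*(d)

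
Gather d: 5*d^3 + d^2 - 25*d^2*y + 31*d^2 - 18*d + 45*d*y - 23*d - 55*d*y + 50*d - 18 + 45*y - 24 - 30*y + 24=5*d^3 + d^2*(32 - 25*y) + d*(9 - 10*y) + 15*y - 18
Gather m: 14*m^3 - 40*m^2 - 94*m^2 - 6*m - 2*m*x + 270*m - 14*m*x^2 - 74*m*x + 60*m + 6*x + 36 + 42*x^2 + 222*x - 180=14*m^3 - 134*m^2 + m*(-14*x^2 - 76*x + 324) + 42*x^2 + 228*x - 144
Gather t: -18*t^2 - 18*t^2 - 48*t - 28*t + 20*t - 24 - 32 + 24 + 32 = -36*t^2 - 56*t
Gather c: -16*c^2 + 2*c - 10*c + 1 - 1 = -16*c^2 - 8*c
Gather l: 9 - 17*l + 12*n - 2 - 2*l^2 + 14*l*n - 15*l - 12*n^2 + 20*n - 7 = -2*l^2 + l*(14*n - 32) - 12*n^2 + 32*n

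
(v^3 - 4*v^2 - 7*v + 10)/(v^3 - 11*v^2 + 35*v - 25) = (v + 2)/(v - 5)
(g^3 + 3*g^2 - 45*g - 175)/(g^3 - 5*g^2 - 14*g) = (g^2 + 10*g + 25)/(g*(g + 2))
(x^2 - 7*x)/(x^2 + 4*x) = (x - 7)/(x + 4)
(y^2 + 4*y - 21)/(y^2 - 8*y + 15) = (y + 7)/(y - 5)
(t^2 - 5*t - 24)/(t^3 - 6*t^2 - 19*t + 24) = 1/(t - 1)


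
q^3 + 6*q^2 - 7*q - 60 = (q - 3)*(q + 4)*(q + 5)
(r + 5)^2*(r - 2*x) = r^3 - 2*r^2*x + 10*r^2 - 20*r*x + 25*r - 50*x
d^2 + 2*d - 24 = (d - 4)*(d + 6)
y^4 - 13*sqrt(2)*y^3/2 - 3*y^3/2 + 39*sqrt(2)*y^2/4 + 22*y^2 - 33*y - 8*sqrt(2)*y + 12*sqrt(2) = (y - 3/2)*(y - 4*sqrt(2))*(y - 2*sqrt(2))*(y - sqrt(2)/2)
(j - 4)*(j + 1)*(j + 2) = j^3 - j^2 - 10*j - 8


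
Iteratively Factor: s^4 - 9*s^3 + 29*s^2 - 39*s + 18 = (s - 3)*(s^3 - 6*s^2 + 11*s - 6) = (s - 3)*(s - 2)*(s^2 - 4*s + 3) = (s - 3)^2*(s - 2)*(s - 1)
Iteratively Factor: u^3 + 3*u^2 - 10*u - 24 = (u + 2)*(u^2 + u - 12) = (u + 2)*(u + 4)*(u - 3)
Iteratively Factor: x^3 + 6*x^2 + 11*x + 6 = (x + 3)*(x^2 + 3*x + 2) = (x + 2)*(x + 3)*(x + 1)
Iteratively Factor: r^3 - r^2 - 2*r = (r - 2)*(r^2 + r) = (r - 2)*(r + 1)*(r)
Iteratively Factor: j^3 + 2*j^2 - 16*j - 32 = (j + 2)*(j^2 - 16) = (j + 2)*(j + 4)*(j - 4)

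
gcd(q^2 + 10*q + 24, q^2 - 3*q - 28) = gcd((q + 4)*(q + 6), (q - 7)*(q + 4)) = q + 4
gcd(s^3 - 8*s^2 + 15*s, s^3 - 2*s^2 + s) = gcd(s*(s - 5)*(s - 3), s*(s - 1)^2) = s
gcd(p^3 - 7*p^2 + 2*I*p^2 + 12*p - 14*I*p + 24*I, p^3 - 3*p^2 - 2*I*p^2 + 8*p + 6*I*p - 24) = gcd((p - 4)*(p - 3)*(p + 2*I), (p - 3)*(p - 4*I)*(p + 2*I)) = p^2 + p*(-3 + 2*I) - 6*I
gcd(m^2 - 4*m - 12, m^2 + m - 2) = m + 2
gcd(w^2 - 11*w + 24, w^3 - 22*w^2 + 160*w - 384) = w - 8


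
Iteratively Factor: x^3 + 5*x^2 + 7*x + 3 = (x + 3)*(x^2 + 2*x + 1) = (x + 1)*(x + 3)*(x + 1)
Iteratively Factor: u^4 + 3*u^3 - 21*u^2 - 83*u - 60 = (u - 5)*(u^3 + 8*u^2 + 19*u + 12) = (u - 5)*(u + 3)*(u^2 + 5*u + 4) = (u - 5)*(u + 3)*(u + 4)*(u + 1)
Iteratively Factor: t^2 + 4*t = (t + 4)*(t)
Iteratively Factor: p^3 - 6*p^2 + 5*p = (p - 1)*(p^2 - 5*p) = (p - 5)*(p - 1)*(p)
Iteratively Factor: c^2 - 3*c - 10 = (c - 5)*(c + 2)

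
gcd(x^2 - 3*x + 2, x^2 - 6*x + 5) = x - 1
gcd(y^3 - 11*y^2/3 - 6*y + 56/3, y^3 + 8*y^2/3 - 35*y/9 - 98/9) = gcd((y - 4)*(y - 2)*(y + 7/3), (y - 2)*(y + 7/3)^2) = y^2 + y/3 - 14/3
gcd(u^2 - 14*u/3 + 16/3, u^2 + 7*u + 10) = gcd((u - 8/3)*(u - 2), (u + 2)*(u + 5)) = 1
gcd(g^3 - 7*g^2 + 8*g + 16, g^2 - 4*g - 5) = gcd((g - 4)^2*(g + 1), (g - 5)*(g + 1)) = g + 1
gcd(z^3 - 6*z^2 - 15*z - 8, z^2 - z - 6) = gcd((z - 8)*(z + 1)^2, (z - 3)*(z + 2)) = 1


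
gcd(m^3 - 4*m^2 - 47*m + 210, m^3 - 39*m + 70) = m^2 + 2*m - 35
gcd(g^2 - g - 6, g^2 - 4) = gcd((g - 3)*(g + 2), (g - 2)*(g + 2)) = g + 2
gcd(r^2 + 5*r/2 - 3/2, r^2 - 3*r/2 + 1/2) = r - 1/2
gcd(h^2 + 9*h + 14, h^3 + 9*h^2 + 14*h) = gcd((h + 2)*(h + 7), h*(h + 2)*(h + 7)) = h^2 + 9*h + 14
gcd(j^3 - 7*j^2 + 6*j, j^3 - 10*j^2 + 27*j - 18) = j^2 - 7*j + 6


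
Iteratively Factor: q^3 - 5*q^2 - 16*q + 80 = (q - 4)*(q^2 - q - 20) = (q - 5)*(q - 4)*(q + 4)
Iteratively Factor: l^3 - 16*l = (l + 4)*(l^2 - 4*l) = l*(l + 4)*(l - 4)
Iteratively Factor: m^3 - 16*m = (m)*(m^2 - 16) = m*(m + 4)*(m - 4)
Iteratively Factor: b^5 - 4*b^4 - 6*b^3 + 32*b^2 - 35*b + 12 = (b - 1)*(b^4 - 3*b^3 - 9*b^2 + 23*b - 12) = (b - 1)^2*(b^3 - 2*b^2 - 11*b + 12) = (b - 1)^2*(b + 3)*(b^2 - 5*b + 4) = (b - 4)*(b - 1)^2*(b + 3)*(b - 1)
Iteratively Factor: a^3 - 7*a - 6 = (a - 3)*(a^2 + 3*a + 2) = (a - 3)*(a + 2)*(a + 1)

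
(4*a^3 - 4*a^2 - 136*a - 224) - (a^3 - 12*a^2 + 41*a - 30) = 3*a^3 + 8*a^2 - 177*a - 194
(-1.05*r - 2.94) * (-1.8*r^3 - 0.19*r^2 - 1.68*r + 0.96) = 1.89*r^4 + 5.4915*r^3 + 2.3226*r^2 + 3.9312*r - 2.8224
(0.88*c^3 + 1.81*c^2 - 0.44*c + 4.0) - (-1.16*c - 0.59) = 0.88*c^3 + 1.81*c^2 + 0.72*c + 4.59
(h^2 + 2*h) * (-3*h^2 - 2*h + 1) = -3*h^4 - 8*h^3 - 3*h^2 + 2*h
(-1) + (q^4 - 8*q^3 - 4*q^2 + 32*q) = q^4 - 8*q^3 - 4*q^2 + 32*q - 1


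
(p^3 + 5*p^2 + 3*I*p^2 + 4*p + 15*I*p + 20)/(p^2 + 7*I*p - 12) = (p^2 + p*(5 - I) - 5*I)/(p + 3*I)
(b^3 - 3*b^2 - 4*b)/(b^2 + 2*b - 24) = b*(b + 1)/(b + 6)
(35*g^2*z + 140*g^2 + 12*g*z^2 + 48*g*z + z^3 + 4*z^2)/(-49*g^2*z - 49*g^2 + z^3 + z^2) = (5*g*z + 20*g + z^2 + 4*z)/(-7*g*z - 7*g + z^2 + z)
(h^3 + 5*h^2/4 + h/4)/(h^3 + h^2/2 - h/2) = (4*h + 1)/(2*(2*h - 1))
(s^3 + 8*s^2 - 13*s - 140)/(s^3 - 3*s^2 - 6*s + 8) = (s^2 + 12*s + 35)/(s^2 + s - 2)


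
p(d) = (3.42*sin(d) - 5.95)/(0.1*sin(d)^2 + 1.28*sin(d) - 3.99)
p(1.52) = 0.97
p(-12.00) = 1.26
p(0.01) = 1.49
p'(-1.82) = 0.07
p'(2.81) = 0.42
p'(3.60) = 0.29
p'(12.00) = -0.26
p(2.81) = 1.36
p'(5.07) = -0.10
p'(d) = (-0.2*sin(d)*cos(d) - 1.28*cos(d))*(3.42*sin(d) - 5.95)/(0.1*sin(d)^2 + 1.28*sin(d) - 3.99)^2 + 3.42*cos(d)/(0.1*sin(d)^2 + 1.28*sin(d) - 3.99) = (-0.342*sin(d)^2 + 1.19*sin(d) - 6.0298)*cos(d)/(0.01*sin(d)^4 + 0.256*sin(d)^3 + 0.8404*sin(d)^2 - 10.2144*sin(d) + 15.9201)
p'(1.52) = -0.04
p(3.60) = 1.65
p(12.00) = 1.67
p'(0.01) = -0.38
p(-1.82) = 1.80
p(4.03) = 1.75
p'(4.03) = 0.19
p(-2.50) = 1.69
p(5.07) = 1.79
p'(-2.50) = 0.25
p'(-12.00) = -0.43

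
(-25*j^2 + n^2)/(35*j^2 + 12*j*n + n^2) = (-5*j + n)/(7*j + n)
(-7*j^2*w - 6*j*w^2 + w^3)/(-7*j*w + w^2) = j + w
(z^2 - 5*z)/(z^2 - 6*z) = (z - 5)/(z - 6)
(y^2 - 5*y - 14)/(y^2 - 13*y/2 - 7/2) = 2*(y + 2)/(2*y + 1)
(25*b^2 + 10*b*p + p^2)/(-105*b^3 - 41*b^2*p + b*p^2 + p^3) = (5*b + p)/(-21*b^2 - 4*b*p + p^2)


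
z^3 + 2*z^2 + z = z*(z + 1)^2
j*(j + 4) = j^2 + 4*j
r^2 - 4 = (r - 2)*(r + 2)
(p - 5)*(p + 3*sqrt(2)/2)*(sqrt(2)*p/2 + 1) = sqrt(2)*p^3/2 - 5*sqrt(2)*p^2/2 + 5*p^2/2 - 25*p/2 + 3*sqrt(2)*p/2 - 15*sqrt(2)/2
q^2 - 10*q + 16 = (q - 8)*(q - 2)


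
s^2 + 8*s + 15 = (s + 3)*(s + 5)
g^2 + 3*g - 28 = (g - 4)*(g + 7)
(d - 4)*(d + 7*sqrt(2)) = d^2 - 4*d + 7*sqrt(2)*d - 28*sqrt(2)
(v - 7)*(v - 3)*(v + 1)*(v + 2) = v^4 - 7*v^3 - 7*v^2 + 43*v + 42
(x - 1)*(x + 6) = x^2 + 5*x - 6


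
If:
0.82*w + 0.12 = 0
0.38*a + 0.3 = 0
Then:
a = -0.79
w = -0.15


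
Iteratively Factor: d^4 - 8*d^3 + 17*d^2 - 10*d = (d - 2)*(d^3 - 6*d^2 + 5*d) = (d - 2)*(d - 1)*(d^2 - 5*d) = d*(d - 2)*(d - 1)*(d - 5)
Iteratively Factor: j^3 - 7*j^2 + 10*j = (j - 5)*(j^2 - 2*j) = j*(j - 5)*(j - 2)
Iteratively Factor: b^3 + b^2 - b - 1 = (b - 1)*(b^2 + 2*b + 1) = (b - 1)*(b + 1)*(b + 1)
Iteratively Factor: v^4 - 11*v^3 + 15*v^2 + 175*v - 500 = (v - 5)*(v^3 - 6*v^2 - 15*v + 100) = (v - 5)^2*(v^2 - v - 20) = (v - 5)^2*(v + 4)*(v - 5)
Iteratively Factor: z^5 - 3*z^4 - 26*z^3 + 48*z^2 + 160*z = (z + 2)*(z^4 - 5*z^3 - 16*z^2 + 80*z) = (z - 5)*(z + 2)*(z^3 - 16*z) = (z - 5)*(z - 4)*(z + 2)*(z^2 + 4*z) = z*(z - 5)*(z - 4)*(z + 2)*(z + 4)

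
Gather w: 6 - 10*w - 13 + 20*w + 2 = 10*w - 5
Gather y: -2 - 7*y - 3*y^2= -3*y^2 - 7*y - 2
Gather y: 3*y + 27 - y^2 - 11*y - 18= -y^2 - 8*y + 9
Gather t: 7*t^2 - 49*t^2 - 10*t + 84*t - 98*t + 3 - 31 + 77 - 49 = -42*t^2 - 24*t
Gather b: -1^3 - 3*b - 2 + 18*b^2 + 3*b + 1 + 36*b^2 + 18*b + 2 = 54*b^2 + 18*b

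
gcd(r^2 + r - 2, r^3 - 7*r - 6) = r + 2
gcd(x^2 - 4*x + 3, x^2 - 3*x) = x - 3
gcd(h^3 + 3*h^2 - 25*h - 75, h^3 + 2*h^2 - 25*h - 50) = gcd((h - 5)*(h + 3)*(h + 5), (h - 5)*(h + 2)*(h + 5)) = h^2 - 25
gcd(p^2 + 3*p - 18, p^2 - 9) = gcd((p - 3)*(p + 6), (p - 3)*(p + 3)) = p - 3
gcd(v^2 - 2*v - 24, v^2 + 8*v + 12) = 1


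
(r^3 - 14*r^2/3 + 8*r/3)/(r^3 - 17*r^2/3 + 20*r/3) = (3*r - 2)/(3*r - 5)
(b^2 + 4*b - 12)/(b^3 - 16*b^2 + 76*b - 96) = (b + 6)/(b^2 - 14*b + 48)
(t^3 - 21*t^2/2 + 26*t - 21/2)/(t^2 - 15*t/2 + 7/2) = t - 3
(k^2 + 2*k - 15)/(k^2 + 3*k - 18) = (k + 5)/(k + 6)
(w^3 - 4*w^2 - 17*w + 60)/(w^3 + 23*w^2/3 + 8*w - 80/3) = 3*(w^2 - 8*w + 15)/(3*w^2 + 11*w - 20)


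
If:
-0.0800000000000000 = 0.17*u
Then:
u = -0.47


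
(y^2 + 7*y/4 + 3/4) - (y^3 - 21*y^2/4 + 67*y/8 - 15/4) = -y^3 + 25*y^2/4 - 53*y/8 + 9/2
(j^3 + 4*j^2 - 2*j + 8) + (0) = j^3 + 4*j^2 - 2*j + 8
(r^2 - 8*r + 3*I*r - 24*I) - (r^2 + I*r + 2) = -8*r + 2*I*r - 2 - 24*I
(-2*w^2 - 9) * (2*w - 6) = -4*w^3 + 12*w^2 - 18*w + 54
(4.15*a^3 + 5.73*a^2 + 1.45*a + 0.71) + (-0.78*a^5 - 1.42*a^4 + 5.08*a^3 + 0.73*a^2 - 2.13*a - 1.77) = -0.78*a^5 - 1.42*a^4 + 9.23*a^3 + 6.46*a^2 - 0.68*a - 1.06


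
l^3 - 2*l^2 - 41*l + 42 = (l - 7)*(l - 1)*(l + 6)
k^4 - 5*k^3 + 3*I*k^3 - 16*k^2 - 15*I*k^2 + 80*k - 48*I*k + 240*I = (k - 5)*(k - 4)*(k + 4)*(k + 3*I)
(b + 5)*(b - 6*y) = b^2 - 6*b*y + 5*b - 30*y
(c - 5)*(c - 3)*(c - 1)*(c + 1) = c^4 - 8*c^3 + 14*c^2 + 8*c - 15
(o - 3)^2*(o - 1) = o^3 - 7*o^2 + 15*o - 9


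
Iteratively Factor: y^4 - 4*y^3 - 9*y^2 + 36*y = (y + 3)*(y^3 - 7*y^2 + 12*y) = y*(y + 3)*(y^2 - 7*y + 12) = y*(y - 3)*(y + 3)*(y - 4)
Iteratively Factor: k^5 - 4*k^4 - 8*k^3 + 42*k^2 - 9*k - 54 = (k - 3)*(k^4 - k^3 - 11*k^2 + 9*k + 18) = (k - 3)*(k - 2)*(k^3 + k^2 - 9*k - 9) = (k - 3)^2*(k - 2)*(k^2 + 4*k + 3) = (k - 3)^2*(k - 2)*(k + 3)*(k + 1)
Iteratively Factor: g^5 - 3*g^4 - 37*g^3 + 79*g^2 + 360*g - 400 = (g - 5)*(g^4 + 2*g^3 - 27*g^2 - 56*g + 80) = (g - 5)*(g + 4)*(g^3 - 2*g^2 - 19*g + 20) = (g - 5)*(g - 1)*(g + 4)*(g^2 - g - 20) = (g - 5)*(g - 1)*(g + 4)^2*(g - 5)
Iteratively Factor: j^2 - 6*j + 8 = (j - 4)*(j - 2)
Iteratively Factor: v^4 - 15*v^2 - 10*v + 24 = (v - 4)*(v^3 + 4*v^2 + v - 6) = (v - 4)*(v + 3)*(v^2 + v - 2) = (v - 4)*(v + 2)*(v + 3)*(v - 1)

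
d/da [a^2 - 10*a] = 2*a - 10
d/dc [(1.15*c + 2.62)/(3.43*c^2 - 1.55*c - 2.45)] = (-3.9445*c^2 - 17.9732*c + 1.2435)/(11.7649*c^4 - 10.633*c^3 - 14.4045*c^2 + 7.595*c + 6.0025)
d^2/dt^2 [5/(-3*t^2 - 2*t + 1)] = 10*(9*t^2 + 6*t - 4*(3*t + 1)^2 - 3)/(3*t^2 + 2*t - 1)^3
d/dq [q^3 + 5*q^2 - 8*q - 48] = 3*q^2 + 10*q - 8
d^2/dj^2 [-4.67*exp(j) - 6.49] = -4.67*exp(j)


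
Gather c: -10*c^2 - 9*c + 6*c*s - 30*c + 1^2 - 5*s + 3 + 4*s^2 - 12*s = -10*c^2 + c*(6*s - 39) + 4*s^2 - 17*s + 4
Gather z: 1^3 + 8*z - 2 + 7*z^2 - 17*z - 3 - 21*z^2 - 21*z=-14*z^2 - 30*z - 4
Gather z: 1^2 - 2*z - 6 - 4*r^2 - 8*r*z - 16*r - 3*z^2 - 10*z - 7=-4*r^2 - 16*r - 3*z^2 + z*(-8*r - 12) - 12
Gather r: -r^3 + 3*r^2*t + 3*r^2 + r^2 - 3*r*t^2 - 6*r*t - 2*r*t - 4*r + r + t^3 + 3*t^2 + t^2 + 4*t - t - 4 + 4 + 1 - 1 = -r^3 + r^2*(3*t + 4) + r*(-3*t^2 - 8*t - 3) + t^3 + 4*t^2 + 3*t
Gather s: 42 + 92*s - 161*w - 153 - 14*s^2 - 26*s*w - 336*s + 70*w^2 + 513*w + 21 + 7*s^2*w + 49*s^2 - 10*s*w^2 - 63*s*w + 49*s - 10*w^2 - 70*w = s^2*(7*w + 35) + s*(-10*w^2 - 89*w - 195) + 60*w^2 + 282*w - 90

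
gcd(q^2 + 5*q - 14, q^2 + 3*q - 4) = 1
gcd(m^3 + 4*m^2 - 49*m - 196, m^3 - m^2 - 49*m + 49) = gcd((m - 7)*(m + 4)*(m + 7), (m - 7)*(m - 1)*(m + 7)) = m^2 - 49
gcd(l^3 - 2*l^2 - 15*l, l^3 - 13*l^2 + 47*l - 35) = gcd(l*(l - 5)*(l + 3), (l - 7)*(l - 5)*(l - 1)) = l - 5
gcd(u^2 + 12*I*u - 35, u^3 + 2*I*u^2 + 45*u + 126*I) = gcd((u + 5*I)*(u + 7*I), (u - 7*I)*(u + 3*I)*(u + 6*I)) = 1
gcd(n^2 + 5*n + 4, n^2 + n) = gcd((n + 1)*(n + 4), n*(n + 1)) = n + 1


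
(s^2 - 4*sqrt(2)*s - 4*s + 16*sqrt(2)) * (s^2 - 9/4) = s^4 - 4*sqrt(2)*s^3 - 4*s^3 - 9*s^2/4 + 16*sqrt(2)*s^2 + 9*s + 9*sqrt(2)*s - 36*sqrt(2)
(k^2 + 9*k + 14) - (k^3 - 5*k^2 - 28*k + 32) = -k^3 + 6*k^2 + 37*k - 18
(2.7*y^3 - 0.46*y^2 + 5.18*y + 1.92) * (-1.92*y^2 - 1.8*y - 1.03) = -5.184*y^5 - 3.9768*y^4 - 11.8986*y^3 - 12.5366*y^2 - 8.7914*y - 1.9776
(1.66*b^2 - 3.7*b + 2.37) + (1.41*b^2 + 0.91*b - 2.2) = 3.07*b^2 - 2.79*b + 0.17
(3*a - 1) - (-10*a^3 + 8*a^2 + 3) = 10*a^3 - 8*a^2 + 3*a - 4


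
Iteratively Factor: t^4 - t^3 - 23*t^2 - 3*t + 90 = (t - 5)*(t^3 + 4*t^2 - 3*t - 18) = (t - 5)*(t - 2)*(t^2 + 6*t + 9) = (t - 5)*(t - 2)*(t + 3)*(t + 3)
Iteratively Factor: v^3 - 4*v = (v + 2)*(v^2 - 2*v) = (v - 2)*(v + 2)*(v)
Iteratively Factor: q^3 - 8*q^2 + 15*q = (q)*(q^2 - 8*q + 15) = q*(q - 5)*(q - 3)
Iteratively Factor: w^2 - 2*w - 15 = (w + 3)*(w - 5)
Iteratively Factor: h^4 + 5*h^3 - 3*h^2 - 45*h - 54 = (h - 3)*(h^3 + 8*h^2 + 21*h + 18) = (h - 3)*(h + 3)*(h^2 + 5*h + 6) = (h - 3)*(h + 3)^2*(h + 2)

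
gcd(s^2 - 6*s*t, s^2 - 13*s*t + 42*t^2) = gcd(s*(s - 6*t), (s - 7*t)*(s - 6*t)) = s - 6*t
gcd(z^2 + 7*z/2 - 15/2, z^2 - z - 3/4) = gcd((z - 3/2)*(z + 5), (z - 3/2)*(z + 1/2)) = z - 3/2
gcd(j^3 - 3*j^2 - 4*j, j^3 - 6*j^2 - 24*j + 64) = 1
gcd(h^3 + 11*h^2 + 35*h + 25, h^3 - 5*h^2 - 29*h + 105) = h + 5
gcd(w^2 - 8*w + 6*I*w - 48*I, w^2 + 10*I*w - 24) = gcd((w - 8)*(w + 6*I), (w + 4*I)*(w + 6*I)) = w + 6*I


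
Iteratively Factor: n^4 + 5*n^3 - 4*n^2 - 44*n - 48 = (n - 3)*(n^3 + 8*n^2 + 20*n + 16) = (n - 3)*(n + 2)*(n^2 + 6*n + 8) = (n - 3)*(n + 2)*(n + 4)*(n + 2)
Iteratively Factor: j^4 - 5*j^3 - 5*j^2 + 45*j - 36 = (j + 3)*(j^3 - 8*j^2 + 19*j - 12) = (j - 3)*(j + 3)*(j^2 - 5*j + 4) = (j - 3)*(j - 1)*(j + 3)*(j - 4)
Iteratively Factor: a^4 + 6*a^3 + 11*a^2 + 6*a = (a + 1)*(a^3 + 5*a^2 + 6*a) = (a + 1)*(a + 3)*(a^2 + 2*a) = a*(a + 1)*(a + 3)*(a + 2)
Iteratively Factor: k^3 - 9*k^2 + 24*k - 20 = (k - 5)*(k^2 - 4*k + 4) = (k - 5)*(k - 2)*(k - 2)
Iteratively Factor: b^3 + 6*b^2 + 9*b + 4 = (b + 1)*(b^2 + 5*b + 4) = (b + 1)*(b + 4)*(b + 1)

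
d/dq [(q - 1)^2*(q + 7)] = (q - 1)*(3*q + 13)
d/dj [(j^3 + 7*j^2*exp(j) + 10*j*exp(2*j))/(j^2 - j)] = (7*j^2*exp(j) + j^2 + 20*j*exp(2*j) - 7*j*exp(j) - 2*j - 30*exp(2*j) - 7*exp(j))/(j^2 - 2*j + 1)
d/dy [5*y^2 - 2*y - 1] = 10*y - 2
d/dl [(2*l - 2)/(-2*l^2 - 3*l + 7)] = 4*(l^2 - 2*l + 2)/(4*l^4 + 12*l^3 - 19*l^2 - 42*l + 49)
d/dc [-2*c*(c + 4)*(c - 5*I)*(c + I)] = -8*c^3 - c^2*(24 - 24*I) - c*(20 - 64*I) - 40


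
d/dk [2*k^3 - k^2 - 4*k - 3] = 6*k^2 - 2*k - 4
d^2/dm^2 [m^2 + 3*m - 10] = 2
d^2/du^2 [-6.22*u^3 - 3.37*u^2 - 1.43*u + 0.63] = -37.32*u - 6.74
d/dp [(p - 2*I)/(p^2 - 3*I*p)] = (-p^2 + 4*I*p + 6)/(p^2*(p^2 - 6*I*p - 9))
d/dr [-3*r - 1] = -3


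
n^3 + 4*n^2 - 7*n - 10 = (n - 2)*(n + 1)*(n + 5)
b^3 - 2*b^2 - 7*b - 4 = (b - 4)*(b + 1)^2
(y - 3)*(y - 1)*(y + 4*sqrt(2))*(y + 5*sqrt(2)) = y^4 - 4*y^3 + 9*sqrt(2)*y^3 - 36*sqrt(2)*y^2 + 43*y^2 - 160*y + 27*sqrt(2)*y + 120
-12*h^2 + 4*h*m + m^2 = (-2*h + m)*(6*h + m)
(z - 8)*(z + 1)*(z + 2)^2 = z^4 - 3*z^3 - 32*z^2 - 60*z - 32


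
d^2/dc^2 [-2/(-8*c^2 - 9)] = 96*(8*c^2 - 3)/(8*c^2 + 9)^3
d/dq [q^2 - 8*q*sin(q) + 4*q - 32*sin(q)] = -8*q*cos(q) + 2*q - 8*sin(q) - 32*cos(q) + 4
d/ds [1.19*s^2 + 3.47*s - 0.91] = 2.38*s + 3.47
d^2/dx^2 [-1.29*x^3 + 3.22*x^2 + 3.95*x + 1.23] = 6.44 - 7.74*x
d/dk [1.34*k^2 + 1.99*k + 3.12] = 2.68*k + 1.99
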